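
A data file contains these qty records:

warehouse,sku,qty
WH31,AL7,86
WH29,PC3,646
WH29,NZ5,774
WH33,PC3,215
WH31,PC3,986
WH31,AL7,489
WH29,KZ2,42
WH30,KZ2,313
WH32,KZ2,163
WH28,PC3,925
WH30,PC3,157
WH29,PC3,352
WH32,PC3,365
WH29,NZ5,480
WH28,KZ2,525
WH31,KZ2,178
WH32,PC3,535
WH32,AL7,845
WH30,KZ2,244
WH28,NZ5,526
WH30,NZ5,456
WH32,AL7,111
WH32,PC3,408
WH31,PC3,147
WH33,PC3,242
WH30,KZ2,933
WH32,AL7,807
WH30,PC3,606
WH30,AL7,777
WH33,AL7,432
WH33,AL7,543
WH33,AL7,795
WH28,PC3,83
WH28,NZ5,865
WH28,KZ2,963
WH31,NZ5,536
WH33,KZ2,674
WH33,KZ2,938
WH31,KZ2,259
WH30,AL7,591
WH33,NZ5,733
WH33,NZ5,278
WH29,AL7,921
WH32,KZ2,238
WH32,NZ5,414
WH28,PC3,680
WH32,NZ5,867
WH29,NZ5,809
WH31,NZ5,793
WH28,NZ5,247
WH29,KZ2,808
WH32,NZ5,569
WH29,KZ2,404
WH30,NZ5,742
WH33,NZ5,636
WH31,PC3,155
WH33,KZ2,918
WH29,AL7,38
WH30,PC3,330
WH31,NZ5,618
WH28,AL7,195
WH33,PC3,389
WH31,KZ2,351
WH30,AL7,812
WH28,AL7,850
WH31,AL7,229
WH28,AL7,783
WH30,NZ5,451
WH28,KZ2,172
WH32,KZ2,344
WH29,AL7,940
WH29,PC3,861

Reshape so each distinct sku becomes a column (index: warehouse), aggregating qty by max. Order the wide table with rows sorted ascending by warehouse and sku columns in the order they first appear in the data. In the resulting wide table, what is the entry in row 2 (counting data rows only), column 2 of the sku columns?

861

With rows sorted ascending by warehouse, row 2 is warehouse=WH29. sku columns in first-appearance order: AL7, PC3, NZ5, KZ2; column 2 is PC3.
Long rows with warehouse=WH29, sku=PC3: max(646, 352, 861) = 861.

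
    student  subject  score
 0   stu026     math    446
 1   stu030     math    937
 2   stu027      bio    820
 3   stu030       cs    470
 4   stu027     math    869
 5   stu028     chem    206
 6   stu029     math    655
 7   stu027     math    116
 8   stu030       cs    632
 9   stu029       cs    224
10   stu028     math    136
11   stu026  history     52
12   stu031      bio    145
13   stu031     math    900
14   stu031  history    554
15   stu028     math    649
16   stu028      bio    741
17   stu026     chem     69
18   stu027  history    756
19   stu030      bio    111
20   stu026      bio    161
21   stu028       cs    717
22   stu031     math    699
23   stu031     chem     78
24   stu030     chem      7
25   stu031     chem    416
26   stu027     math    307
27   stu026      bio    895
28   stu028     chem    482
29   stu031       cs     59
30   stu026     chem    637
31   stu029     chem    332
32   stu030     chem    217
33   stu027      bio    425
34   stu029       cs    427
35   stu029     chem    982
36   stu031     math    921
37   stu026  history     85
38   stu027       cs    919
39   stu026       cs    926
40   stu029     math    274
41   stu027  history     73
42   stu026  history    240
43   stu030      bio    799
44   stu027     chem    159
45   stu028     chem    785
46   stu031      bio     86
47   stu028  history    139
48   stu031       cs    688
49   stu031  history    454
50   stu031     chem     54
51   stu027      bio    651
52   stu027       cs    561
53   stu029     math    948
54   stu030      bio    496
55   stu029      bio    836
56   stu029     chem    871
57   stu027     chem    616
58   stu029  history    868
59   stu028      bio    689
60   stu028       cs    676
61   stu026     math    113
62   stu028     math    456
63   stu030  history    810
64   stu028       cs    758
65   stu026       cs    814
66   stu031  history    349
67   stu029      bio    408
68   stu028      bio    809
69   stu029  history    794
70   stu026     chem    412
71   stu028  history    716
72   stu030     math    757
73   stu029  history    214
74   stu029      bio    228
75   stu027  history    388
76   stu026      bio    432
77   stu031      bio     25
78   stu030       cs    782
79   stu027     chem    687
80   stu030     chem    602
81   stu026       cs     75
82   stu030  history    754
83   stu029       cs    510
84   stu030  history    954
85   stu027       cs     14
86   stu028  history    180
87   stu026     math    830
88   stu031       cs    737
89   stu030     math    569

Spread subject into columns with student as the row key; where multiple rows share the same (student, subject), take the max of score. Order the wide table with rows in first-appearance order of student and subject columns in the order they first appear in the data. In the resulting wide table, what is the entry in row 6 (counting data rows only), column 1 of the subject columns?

921

With rows in first-appearance order of student, row 6 is student=stu031. subject columns in first-appearance order: math, bio, cs, chem, history; column 1 is math.
Long rows with student=stu031, subject=math: max(900, 699, 921) = 921.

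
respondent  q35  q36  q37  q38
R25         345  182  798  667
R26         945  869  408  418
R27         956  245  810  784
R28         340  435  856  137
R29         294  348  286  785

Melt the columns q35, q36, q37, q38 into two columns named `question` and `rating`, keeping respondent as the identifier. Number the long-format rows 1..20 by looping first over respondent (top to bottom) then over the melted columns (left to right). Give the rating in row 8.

20 rows total (5 × 4). Row 8: index ⌊(8-1)/4⌋ = 1 into respondent → R26; (8-1) mod 4 = 3 into the melted columns → q38.
So row 8 is (R26, q38, 418); rating = 418.

418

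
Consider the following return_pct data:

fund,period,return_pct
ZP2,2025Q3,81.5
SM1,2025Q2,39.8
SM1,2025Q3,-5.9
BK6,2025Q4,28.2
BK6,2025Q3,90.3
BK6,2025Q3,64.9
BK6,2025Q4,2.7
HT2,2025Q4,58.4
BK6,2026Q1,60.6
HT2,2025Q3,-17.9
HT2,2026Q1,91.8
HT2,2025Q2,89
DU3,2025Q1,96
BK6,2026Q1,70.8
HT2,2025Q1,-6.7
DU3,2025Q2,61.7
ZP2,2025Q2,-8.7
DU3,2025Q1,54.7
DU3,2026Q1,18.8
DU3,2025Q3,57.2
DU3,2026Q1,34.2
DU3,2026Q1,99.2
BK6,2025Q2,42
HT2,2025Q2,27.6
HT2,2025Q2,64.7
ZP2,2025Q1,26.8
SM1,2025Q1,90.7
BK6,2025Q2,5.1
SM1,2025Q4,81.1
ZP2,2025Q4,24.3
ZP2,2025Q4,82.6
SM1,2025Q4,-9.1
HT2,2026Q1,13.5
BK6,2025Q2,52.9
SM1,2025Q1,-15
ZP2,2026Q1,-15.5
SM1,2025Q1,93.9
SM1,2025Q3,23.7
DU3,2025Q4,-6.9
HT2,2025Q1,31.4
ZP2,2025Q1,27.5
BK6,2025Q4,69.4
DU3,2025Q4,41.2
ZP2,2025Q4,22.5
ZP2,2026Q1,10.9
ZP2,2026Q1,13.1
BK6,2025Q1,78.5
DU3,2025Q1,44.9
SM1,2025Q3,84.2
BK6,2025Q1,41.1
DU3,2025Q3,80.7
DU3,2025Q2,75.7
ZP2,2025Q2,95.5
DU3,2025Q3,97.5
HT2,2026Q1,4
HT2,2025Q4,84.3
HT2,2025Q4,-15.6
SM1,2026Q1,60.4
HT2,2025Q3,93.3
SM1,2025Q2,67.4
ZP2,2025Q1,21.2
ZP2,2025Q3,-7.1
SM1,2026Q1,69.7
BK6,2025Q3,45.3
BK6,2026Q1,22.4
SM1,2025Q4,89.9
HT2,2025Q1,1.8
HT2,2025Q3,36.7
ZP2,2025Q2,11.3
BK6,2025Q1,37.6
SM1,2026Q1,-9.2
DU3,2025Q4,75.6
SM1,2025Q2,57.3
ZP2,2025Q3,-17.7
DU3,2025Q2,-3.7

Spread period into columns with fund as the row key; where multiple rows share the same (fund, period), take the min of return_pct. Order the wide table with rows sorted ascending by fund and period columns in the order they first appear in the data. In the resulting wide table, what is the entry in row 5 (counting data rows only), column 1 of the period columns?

With rows sorted ascending by fund, row 5 is fund=ZP2. period columns in first-appearance order: 2025Q3, 2025Q2, 2025Q4, 2026Q1, 2025Q1; column 1 is 2025Q3.
Long rows with fund=ZP2, period=2025Q3: min(81.5, -7.1, -17.7) = -17.7.

-17.7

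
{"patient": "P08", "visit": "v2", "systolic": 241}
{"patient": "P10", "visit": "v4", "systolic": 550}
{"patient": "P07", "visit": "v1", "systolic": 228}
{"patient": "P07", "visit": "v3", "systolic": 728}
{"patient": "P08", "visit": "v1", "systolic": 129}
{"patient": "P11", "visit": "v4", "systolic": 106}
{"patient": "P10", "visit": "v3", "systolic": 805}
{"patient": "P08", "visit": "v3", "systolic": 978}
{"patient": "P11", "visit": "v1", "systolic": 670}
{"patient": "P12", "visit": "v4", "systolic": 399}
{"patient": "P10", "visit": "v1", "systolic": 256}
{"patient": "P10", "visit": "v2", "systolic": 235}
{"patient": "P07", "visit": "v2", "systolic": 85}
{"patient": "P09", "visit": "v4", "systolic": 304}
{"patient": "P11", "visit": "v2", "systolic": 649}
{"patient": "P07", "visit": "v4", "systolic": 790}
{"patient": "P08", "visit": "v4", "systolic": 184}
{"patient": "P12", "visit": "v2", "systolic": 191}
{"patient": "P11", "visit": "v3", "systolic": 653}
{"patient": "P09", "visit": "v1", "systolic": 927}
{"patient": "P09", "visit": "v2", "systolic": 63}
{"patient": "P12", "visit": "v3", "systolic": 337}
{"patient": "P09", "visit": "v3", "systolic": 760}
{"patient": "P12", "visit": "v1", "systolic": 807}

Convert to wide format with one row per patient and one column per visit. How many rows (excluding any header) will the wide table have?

6

6 distinct patient values → 6 rows.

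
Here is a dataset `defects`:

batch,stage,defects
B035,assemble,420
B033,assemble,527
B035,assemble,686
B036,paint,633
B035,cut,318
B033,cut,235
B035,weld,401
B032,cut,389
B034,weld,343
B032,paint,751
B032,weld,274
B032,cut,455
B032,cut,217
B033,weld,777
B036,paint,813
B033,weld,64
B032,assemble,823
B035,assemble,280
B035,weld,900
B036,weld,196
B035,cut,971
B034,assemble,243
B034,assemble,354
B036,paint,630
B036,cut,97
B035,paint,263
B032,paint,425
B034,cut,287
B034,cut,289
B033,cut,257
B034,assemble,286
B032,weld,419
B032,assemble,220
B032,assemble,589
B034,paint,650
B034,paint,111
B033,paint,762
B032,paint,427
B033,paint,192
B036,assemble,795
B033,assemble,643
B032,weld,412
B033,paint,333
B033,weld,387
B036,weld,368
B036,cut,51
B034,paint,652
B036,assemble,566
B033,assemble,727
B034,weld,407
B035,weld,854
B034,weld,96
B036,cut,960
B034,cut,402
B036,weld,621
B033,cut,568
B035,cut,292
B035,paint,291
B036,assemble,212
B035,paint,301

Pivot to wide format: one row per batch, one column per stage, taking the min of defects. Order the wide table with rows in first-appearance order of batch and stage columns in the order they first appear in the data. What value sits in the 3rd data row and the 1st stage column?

With rows in first-appearance order of batch, row 3 is batch=B036. stage columns in first-appearance order: assemble, paint, cut, weld; column 1 is assemble.
Long rows with batch=B036, stage=assemble: min(795, 566, 212) = 212.

212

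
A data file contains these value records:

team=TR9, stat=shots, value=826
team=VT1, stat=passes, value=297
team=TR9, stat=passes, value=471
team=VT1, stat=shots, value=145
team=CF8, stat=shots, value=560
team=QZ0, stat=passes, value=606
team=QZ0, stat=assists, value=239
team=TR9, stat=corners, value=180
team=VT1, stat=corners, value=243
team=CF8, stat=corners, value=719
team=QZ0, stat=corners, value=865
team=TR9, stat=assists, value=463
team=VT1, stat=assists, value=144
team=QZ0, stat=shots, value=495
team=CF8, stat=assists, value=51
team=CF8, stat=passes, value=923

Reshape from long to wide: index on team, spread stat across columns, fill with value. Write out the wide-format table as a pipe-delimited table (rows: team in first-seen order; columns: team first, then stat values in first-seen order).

Columns: team plus the 4 distinct stat values (shots, passes, assists, corners).
For example, row TR9 column shots takes value=826 from the long row (TR9, shots).

| team | shots | passes | assists | corners |
| TR9 | 826 | 471 | 463 | 180 |
| VT1 | 145 | 297 | 144 | 243 |
| CF8 | 560 | 923 | 51 | 719 |
| QZ0 | 495 | 606 | 239 | 865 |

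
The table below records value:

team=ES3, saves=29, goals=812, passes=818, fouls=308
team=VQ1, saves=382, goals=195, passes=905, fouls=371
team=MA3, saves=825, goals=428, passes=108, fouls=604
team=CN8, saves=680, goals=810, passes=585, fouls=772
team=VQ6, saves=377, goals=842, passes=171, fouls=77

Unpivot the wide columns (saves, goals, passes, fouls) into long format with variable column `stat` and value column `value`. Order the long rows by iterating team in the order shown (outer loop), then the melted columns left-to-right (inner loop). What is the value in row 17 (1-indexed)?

20 rows total (5 × 4). Row 17: index ⌊(17-1)/4⌋ = 4 into team → VQ6; (17-1) mod 4 = 0 into the melted columns → saves.
So row 17 is (VQ6, saves, 377); value = 377.

377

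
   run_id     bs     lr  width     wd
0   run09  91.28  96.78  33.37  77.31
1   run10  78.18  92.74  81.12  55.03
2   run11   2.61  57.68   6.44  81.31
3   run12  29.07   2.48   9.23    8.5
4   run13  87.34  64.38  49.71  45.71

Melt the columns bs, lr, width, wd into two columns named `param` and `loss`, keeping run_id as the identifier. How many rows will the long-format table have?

20

5 run_id values × 4 melted columns = 20 rows.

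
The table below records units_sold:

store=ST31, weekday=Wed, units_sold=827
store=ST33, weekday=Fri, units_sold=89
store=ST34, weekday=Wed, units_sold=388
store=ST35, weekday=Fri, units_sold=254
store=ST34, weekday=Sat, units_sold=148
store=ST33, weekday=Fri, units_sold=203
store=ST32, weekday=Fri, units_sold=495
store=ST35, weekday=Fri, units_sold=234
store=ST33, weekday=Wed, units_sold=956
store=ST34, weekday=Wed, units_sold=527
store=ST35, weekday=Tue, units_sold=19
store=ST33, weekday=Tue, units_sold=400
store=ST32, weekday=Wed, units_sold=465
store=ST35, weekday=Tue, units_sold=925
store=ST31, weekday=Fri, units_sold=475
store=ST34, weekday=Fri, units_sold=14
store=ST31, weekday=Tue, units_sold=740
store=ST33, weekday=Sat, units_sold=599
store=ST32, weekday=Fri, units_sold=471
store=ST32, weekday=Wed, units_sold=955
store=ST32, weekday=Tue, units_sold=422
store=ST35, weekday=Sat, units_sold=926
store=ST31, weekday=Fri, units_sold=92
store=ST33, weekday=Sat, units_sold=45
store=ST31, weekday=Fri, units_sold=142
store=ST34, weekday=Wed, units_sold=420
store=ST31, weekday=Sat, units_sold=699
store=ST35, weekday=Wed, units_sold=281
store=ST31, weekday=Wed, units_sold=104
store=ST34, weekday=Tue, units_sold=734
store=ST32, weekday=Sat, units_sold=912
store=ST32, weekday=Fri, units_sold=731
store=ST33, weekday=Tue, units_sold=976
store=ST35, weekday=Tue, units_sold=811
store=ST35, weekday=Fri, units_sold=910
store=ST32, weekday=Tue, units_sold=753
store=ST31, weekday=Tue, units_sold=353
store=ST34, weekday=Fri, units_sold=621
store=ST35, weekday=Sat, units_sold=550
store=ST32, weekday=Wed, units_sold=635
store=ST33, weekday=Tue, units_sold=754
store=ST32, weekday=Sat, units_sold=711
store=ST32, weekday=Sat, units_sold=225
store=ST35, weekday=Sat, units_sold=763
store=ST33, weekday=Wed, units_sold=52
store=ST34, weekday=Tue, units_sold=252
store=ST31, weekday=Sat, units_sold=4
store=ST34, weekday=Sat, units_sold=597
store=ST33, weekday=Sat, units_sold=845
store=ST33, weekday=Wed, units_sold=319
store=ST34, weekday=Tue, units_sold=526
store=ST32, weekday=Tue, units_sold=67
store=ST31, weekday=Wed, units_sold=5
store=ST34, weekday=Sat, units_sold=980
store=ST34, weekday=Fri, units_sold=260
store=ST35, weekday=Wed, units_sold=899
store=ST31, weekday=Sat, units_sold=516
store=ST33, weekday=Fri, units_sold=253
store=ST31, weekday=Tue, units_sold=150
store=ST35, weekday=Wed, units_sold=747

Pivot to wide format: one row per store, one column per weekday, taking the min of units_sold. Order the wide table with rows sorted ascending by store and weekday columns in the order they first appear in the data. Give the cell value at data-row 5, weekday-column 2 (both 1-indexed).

With rows sorted ascending by store, row 5 is store=ST35. weekday columns in first-appearance order: Wed, Fri, Sat, Tue; column 2 is Fri.
Long rows with store=ST35, weekday=Fri: min(254, 234, 910) = 234.

234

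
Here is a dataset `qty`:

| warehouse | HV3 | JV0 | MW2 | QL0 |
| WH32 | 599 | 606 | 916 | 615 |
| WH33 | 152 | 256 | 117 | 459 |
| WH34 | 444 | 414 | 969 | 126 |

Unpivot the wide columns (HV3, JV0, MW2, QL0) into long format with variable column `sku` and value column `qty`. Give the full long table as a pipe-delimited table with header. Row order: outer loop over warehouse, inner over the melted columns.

Each (warehouse, column) pair becomes one row: 3 × 4 = 12 rows.
For example, (WH32, HV3) → qty=599.

| warehouse | sku | qty |
| WH32 | HV3 | 599 |
| WH32 | JV0 | 606 |
| WH32 | MW2 | 916 |
| WH32 | QL0 | 615 |
| WH33 | HV3 | 152 |
| WH33 | JV0 | 256 |
| WH33 | MW2 | 117 |
| WH33 | QL0 | 459 |
| WH34 | HV3 | 444 |
| WH34 | JV0 | 414 |
| WH34 | MW2 | 969 |
| WH34 | QL0 | 126 |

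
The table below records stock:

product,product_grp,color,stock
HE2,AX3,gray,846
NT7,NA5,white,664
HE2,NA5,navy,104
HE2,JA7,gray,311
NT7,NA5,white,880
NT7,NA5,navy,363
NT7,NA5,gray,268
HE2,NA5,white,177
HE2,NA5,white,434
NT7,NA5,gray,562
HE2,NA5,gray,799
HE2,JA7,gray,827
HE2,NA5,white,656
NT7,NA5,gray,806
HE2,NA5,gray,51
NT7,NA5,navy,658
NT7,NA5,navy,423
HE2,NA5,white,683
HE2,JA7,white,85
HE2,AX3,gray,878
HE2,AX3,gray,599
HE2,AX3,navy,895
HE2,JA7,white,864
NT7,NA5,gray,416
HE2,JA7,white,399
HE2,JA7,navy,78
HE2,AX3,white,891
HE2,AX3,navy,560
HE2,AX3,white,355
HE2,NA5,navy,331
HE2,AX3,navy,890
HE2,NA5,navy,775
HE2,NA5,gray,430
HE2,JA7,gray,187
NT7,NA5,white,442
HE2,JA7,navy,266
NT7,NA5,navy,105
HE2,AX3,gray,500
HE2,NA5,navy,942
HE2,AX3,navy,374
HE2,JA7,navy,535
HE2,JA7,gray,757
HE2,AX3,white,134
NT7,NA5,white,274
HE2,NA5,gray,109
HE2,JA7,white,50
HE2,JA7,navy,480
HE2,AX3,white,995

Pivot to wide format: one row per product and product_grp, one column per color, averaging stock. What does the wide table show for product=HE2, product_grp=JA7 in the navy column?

Rows with product=HE2, product_grp=JA7 and color=navy: stock values are 78, 266, 535, 480.
(78 + 266 + 535 + 480) / 4 = 339.75.

339.75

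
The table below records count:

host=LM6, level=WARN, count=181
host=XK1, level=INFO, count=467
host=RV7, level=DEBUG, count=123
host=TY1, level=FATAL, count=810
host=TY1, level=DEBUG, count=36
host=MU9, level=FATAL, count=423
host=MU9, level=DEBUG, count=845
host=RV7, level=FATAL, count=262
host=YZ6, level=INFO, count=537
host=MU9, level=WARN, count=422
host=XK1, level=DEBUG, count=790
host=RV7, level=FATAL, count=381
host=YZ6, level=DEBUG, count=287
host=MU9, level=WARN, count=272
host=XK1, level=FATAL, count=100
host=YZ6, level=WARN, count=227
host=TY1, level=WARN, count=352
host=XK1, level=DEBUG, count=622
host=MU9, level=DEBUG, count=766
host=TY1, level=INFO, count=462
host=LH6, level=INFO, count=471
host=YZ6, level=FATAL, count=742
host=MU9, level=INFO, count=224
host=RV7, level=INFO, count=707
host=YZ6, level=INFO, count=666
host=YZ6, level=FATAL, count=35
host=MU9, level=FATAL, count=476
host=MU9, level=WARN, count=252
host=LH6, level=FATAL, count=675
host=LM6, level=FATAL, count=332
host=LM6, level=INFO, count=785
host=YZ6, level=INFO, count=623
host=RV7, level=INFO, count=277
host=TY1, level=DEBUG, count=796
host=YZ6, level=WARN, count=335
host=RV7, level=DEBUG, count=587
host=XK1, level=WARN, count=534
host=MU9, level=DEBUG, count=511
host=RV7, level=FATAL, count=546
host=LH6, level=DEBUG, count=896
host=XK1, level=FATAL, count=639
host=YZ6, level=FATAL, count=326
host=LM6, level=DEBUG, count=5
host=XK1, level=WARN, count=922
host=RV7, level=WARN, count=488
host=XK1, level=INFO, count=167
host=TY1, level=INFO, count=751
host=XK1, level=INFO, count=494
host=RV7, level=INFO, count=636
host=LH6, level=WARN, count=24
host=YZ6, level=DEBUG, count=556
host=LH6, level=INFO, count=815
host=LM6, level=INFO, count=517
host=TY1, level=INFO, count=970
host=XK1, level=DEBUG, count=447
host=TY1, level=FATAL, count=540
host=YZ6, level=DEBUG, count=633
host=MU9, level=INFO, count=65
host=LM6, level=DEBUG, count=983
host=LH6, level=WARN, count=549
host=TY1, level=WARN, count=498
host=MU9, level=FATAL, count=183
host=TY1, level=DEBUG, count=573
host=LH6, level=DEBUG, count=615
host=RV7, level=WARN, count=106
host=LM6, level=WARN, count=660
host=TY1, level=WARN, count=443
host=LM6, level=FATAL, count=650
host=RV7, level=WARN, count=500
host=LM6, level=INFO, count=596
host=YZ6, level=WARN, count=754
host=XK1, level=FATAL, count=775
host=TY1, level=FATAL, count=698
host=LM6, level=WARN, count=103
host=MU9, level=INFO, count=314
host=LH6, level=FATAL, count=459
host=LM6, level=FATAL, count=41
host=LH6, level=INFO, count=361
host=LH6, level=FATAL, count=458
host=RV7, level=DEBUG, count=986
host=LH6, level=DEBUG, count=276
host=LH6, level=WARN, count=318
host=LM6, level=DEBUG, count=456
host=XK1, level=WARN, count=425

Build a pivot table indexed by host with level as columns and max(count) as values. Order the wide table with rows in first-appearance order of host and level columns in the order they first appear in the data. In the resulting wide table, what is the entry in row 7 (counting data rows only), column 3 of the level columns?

896

With rows in first-appearance order of host, row 7 is host=LH6. level columns in first-appearance order: WARN, INFO, DEBUG, FATAL; column 3 is DEBUG.
Long rows with host=LH6, level=DEBUG: max(896, 615, 276) = 896.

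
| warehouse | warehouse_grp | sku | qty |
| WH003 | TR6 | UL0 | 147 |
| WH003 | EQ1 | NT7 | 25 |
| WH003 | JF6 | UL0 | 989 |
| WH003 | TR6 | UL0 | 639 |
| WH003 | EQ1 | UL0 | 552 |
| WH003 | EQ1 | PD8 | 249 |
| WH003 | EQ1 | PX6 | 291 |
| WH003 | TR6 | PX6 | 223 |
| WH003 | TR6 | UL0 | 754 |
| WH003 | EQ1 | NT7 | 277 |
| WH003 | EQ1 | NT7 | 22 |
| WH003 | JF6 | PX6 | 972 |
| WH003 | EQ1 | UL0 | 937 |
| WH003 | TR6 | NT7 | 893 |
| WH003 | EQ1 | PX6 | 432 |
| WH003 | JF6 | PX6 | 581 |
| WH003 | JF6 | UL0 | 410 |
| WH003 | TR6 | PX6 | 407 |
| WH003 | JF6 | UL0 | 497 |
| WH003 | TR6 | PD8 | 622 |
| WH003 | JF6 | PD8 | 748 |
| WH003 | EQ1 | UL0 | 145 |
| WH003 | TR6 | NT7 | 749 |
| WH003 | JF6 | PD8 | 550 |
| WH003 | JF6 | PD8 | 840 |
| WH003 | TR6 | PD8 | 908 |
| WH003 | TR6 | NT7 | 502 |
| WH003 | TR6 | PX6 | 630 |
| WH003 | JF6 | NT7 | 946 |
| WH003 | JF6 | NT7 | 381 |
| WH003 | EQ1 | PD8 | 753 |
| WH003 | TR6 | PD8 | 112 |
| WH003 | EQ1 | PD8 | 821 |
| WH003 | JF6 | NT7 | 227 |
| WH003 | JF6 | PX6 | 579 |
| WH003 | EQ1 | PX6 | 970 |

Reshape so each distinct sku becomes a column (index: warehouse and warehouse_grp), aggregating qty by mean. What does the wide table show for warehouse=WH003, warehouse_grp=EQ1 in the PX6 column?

Rows with warehouse=WH003, warehouse_grp=EQ1 and sku=PX6: qty values are 291, 432, 970.
(291 + 432 + 970) / 3 = 564.33.

564.33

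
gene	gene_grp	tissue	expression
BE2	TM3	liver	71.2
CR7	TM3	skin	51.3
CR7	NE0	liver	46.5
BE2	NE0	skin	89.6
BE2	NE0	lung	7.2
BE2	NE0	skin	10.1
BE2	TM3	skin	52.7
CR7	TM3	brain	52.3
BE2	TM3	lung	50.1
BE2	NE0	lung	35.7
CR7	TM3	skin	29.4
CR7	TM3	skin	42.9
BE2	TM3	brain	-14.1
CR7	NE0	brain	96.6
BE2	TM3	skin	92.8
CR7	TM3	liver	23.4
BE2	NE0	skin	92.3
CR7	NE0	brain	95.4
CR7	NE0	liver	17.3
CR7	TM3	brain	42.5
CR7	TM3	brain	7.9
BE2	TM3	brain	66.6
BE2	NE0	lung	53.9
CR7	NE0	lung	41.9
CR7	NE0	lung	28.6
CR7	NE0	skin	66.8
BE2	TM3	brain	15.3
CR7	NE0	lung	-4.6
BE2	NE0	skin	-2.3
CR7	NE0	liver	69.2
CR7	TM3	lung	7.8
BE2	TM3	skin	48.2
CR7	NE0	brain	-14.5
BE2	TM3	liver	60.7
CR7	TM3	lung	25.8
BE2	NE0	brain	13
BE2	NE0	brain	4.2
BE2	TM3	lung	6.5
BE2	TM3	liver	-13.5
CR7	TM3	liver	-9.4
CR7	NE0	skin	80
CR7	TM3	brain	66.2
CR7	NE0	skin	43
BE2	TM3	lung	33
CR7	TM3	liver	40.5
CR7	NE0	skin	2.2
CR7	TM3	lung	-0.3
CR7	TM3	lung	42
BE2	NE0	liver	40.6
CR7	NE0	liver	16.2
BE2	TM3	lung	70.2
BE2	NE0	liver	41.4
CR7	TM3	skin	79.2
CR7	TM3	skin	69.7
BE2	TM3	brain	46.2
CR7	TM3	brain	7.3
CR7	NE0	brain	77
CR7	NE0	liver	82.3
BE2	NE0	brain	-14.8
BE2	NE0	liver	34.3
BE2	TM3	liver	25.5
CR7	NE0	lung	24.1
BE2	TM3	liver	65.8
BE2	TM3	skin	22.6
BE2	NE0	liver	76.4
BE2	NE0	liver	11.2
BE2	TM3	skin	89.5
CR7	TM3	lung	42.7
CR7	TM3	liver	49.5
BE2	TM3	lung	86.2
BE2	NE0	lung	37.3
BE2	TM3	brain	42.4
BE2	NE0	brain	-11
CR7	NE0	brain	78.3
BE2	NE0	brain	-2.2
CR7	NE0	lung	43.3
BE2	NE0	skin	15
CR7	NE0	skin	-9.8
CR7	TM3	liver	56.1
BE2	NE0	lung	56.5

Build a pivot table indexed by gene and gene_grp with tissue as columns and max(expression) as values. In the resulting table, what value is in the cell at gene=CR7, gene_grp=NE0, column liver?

82.3

Rows with gene=CR7, gene_grp=NE0 and tissue=liver: expression values are 46.5, 17.3, 69.2, 16.2, 82.3.
max(46.5, 17.3, 69.2, 16.2, 82.3) = 82.3.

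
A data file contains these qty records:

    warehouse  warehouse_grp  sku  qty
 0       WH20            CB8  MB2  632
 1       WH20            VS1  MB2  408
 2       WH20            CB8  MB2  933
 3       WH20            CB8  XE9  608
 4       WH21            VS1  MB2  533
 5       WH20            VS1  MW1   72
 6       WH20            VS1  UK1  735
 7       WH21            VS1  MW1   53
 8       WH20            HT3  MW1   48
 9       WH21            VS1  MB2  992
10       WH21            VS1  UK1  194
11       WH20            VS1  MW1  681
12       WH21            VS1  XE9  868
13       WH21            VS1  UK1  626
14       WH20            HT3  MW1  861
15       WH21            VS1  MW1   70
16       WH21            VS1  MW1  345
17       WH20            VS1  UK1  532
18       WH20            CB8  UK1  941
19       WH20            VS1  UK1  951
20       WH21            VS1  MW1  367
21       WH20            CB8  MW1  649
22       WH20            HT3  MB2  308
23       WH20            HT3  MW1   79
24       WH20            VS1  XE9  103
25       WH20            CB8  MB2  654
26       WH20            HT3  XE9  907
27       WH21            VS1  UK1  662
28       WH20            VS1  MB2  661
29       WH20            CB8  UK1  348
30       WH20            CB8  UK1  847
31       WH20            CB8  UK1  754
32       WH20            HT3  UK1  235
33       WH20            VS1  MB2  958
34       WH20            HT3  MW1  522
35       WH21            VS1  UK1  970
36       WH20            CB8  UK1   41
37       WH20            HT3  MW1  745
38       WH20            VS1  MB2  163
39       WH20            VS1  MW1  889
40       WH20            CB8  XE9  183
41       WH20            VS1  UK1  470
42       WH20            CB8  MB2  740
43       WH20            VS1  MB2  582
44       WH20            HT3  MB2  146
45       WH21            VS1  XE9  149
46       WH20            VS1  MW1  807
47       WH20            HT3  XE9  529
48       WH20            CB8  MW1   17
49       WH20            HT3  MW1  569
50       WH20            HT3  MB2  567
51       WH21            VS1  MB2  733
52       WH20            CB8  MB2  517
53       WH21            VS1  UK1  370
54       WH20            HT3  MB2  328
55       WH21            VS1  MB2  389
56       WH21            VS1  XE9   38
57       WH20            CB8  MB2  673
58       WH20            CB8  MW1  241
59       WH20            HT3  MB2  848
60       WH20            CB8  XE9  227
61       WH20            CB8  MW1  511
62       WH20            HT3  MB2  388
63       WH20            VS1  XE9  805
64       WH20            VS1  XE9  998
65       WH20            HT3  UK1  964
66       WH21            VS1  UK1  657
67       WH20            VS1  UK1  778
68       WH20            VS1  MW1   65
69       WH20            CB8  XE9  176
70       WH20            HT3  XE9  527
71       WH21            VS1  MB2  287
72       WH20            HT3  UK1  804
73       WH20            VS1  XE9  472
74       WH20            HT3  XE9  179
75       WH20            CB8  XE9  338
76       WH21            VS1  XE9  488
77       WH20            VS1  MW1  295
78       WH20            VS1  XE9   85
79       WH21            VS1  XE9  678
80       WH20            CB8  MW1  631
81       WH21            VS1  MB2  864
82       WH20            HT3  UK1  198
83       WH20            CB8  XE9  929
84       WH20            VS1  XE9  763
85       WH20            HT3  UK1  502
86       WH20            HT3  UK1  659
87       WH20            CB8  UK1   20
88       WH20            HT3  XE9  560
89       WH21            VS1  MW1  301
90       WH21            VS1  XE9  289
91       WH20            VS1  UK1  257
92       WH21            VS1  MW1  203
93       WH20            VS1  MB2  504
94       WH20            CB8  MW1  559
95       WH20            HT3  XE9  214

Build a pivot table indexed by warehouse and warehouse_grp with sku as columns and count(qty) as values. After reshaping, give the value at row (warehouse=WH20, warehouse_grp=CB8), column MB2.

6

Rows with warehouse=WH20, warehouse_grp=CB8 and sku=MB2: qty values are 632, 933, 654, 740, 517, 673.
6 rows match — count = 6.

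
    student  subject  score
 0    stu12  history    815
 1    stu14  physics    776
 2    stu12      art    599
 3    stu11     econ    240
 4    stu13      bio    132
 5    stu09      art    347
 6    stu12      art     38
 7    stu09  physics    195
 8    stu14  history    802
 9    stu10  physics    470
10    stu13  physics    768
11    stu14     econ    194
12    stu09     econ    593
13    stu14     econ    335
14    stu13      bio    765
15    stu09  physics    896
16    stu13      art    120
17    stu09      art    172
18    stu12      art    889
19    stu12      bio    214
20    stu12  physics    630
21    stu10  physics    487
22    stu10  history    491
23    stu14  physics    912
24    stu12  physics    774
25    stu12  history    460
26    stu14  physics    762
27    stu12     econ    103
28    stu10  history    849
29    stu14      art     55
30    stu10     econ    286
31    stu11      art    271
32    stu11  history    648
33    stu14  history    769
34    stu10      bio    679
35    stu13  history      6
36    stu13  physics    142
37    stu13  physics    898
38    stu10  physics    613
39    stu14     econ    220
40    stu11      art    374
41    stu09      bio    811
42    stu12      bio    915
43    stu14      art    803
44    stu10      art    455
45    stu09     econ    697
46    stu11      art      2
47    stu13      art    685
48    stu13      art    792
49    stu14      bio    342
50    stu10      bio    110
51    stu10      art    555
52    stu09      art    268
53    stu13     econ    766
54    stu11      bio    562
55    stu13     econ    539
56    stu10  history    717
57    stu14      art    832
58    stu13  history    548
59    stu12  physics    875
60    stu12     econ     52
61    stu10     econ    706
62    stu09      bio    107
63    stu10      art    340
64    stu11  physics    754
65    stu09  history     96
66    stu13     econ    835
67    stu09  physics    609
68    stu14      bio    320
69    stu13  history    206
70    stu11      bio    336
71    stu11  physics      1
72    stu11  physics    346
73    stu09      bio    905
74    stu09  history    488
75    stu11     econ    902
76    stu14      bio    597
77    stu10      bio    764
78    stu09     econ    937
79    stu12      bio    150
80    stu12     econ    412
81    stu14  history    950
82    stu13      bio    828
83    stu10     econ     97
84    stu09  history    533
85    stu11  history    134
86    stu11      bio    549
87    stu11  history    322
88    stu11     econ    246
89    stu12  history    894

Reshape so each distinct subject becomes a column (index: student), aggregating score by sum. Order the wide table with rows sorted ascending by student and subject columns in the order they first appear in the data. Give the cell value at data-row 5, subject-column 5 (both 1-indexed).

With rows sorted ascending by student, row 5 is student=stu13. subject columns in first-appearance order: history, physics, art, econ, bio; column 5 is bio.
Long rows with student=stu13, subject=bio: 132 + 765 + 828 = 1725.

1725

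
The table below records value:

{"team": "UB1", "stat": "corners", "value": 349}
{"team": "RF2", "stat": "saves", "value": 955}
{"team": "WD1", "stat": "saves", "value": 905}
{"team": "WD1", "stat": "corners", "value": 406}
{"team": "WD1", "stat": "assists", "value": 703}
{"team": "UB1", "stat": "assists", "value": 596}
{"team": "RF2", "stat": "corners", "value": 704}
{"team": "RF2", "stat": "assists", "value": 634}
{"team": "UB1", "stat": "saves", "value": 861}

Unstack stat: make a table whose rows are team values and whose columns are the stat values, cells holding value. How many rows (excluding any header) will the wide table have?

3 distinct team values → 3 rows.

3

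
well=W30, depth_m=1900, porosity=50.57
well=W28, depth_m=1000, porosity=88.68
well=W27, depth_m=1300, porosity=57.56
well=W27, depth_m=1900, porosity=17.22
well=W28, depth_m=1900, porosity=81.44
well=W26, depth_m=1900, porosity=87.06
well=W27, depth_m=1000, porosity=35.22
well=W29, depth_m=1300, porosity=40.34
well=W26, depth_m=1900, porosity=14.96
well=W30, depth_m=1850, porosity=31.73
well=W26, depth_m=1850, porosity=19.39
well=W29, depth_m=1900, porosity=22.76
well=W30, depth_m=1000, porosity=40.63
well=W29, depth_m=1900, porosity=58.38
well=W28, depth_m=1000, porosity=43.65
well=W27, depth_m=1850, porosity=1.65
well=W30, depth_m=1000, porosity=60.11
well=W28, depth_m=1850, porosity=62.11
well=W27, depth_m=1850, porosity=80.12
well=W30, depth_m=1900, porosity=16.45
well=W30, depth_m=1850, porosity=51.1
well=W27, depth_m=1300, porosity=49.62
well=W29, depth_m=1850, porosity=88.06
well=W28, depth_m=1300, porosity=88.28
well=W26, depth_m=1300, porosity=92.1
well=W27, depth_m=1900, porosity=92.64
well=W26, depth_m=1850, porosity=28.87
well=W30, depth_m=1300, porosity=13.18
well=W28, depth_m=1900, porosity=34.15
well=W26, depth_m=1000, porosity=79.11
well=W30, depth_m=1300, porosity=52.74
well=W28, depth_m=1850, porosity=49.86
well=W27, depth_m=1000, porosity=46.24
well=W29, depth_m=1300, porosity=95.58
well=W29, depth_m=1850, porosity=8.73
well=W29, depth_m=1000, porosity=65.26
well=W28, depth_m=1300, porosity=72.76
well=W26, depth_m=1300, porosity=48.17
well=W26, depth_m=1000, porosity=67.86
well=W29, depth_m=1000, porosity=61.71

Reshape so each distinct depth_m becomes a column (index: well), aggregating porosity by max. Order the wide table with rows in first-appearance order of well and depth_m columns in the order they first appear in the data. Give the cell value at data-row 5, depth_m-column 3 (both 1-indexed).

95.58

With rows in first-appearance order of well, row 5 is well=W29. depth_m columns in first-appearance order: 1900, 1000, 1300, 1850; column 3 is 1300.
Long rows with well=W29, depth_m=1300: max(40.34, 95.58) = 95.58.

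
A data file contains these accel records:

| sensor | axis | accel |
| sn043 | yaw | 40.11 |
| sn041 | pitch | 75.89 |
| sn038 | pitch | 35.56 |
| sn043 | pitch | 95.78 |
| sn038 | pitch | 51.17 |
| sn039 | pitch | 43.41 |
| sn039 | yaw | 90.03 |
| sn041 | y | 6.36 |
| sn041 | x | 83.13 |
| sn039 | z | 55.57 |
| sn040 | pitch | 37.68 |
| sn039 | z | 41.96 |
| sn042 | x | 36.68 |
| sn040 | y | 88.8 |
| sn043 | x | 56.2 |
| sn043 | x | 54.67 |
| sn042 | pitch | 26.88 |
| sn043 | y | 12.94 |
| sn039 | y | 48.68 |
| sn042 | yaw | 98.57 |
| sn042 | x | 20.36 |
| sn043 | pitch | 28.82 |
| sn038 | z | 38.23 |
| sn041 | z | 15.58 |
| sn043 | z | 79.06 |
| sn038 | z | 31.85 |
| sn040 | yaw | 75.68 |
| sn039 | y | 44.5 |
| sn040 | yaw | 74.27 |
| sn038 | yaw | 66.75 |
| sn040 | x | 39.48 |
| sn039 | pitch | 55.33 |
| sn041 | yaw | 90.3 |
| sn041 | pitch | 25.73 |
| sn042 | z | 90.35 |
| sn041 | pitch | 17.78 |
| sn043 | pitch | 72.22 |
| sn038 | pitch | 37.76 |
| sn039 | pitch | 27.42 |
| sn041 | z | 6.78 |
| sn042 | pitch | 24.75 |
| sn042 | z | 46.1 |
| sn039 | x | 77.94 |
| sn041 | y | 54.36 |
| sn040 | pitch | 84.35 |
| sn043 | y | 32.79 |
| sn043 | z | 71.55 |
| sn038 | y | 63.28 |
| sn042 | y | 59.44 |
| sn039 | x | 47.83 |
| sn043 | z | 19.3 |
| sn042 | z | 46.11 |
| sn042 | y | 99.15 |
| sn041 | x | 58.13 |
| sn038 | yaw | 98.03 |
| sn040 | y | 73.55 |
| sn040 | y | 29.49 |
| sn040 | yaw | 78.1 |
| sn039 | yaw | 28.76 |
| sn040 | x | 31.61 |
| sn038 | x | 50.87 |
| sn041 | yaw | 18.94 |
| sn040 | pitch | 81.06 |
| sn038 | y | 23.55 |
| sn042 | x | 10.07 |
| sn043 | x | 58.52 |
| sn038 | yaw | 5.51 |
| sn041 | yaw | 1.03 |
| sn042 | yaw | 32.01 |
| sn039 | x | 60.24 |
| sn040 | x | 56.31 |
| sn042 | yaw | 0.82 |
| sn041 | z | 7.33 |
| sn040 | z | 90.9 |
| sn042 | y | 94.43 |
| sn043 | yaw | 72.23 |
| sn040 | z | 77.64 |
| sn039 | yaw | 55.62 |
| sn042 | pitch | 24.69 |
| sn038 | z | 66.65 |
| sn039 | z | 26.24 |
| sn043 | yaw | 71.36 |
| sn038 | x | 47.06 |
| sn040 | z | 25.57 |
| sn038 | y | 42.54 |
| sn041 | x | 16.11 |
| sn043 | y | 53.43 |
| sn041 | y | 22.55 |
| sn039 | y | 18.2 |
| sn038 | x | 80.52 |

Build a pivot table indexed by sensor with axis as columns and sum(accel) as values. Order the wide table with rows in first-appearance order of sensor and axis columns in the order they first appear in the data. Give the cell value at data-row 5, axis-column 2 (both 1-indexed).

With rows in first-appearance order of sensor, row 5 is sensor=sn040. axis columns in first-appearance order: yaw, pitch, y, x, z; column 2 is pitch.
Long rows with sensor=sn040, axis=pitch: 37.68 + 84.35 + 81.06 = 203.09.

203.09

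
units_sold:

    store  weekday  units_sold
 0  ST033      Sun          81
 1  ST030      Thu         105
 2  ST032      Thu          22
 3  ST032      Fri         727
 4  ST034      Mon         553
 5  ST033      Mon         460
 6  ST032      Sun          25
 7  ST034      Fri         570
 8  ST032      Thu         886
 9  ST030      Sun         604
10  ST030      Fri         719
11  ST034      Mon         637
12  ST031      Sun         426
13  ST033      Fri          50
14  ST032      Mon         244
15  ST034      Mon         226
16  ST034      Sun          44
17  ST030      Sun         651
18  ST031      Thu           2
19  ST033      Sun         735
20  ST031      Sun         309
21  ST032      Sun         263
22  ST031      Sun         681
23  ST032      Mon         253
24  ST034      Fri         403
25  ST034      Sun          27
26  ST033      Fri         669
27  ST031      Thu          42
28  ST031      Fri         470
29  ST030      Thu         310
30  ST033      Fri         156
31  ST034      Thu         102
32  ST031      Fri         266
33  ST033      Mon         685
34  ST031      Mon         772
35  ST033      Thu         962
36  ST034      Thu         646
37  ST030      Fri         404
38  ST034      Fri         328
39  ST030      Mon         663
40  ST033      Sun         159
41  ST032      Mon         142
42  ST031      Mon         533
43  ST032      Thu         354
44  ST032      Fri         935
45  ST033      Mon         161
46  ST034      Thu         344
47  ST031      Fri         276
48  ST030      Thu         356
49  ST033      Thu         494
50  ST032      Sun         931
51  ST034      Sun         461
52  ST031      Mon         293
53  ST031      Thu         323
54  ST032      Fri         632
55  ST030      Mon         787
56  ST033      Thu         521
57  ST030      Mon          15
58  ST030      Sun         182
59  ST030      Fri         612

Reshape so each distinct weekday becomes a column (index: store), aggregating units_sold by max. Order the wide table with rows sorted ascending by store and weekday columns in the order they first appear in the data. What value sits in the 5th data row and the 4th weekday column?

With rows sorted ascending by store, row 5 is store=ST034. weekday columns in first-appearance order: Sun, Thu, Fri, Mon; column 4 is Mon.
Long rows with store=ST034, weekday=Mon: max(553, 637, 226) = 637.

637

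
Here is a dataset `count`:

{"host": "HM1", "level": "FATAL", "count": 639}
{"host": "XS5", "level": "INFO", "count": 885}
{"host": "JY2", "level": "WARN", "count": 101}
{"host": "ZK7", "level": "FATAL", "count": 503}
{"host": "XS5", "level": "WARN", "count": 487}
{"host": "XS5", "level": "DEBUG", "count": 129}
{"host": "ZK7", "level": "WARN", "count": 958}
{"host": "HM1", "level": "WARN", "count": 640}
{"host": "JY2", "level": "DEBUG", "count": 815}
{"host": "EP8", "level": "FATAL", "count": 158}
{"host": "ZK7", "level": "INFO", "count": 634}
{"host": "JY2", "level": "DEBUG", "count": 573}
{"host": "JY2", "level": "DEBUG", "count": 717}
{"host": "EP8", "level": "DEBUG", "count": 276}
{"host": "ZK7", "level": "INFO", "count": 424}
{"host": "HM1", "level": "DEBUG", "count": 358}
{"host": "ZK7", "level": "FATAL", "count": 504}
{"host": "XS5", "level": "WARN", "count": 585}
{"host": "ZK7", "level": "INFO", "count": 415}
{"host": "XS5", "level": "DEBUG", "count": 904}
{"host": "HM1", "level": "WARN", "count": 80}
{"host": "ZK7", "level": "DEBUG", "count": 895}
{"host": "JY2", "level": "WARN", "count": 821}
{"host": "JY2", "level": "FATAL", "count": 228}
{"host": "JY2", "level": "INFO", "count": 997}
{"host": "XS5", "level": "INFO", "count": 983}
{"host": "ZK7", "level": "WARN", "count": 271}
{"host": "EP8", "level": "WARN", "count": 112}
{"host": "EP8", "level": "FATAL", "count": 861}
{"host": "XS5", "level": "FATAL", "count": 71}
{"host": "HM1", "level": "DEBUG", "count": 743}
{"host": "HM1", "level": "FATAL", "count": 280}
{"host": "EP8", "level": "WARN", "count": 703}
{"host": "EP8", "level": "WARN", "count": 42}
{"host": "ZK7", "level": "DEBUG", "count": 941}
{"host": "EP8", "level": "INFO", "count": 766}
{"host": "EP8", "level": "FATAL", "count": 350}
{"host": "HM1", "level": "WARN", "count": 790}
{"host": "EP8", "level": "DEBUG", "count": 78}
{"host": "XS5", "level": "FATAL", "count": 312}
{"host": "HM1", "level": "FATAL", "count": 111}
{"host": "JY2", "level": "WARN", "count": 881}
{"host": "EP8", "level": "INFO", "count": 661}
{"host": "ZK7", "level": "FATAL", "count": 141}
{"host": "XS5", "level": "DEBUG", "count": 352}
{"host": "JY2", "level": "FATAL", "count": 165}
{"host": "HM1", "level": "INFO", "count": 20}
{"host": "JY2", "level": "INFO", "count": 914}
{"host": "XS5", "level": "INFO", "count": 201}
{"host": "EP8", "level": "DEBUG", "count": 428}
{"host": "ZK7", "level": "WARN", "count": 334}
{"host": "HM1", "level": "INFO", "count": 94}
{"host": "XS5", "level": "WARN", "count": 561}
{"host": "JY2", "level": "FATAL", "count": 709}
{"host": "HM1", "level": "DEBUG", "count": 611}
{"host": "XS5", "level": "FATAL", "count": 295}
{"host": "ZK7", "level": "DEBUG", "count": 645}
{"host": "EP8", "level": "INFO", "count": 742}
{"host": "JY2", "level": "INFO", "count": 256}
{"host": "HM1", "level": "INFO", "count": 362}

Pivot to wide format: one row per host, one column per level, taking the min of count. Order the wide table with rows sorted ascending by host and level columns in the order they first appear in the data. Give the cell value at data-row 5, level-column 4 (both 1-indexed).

645

With rows sorted ascending by host, row 5 is host=ZK7. level columns in first-appearance order: FATAL, INFO, WARN, DEBUG; column 4 is DEBUG.
Long rows with host=ZK7, level=DEBUG: min(895, 941, 645) = 645.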